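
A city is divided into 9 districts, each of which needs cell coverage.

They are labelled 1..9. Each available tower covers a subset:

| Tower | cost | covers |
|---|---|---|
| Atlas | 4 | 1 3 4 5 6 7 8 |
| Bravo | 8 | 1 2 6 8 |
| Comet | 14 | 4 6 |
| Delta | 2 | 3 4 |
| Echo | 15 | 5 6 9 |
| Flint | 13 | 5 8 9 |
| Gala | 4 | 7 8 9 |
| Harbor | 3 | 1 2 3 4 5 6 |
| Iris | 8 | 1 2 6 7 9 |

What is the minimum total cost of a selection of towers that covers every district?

Gala, Harbor together cover every district (Gala ∪ Harbor = {1, 2, 3, 4, 5, 6, 7, 8, 9}); total cost 4 + 3 = 7.
No covering selection has total cost below 7.

7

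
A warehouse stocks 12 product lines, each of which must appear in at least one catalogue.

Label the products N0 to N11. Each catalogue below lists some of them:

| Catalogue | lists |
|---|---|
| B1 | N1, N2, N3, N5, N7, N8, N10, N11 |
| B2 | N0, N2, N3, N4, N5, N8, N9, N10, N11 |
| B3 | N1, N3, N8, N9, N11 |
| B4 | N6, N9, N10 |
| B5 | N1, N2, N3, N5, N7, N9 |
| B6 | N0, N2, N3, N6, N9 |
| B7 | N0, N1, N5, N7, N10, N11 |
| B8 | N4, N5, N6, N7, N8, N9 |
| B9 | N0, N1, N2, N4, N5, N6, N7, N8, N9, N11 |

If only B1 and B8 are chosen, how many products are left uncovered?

Union of B1, B8 = {N1, N2, N3, N4, N5, N6, N7, N8, N9, N10, N11}.
Not covered: N0 — 1 product.

1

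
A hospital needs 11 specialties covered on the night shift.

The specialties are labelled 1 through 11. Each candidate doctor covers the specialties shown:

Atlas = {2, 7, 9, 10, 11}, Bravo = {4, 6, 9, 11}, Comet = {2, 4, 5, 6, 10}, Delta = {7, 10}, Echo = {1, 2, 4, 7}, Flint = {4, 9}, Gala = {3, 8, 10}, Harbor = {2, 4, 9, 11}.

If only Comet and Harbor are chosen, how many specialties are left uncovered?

4

Union of Comet, Harbor = {2, 4, 5, 6, 9, 10, 11}.
Not covered: 1, 3, 7, 8 — 4 specialties.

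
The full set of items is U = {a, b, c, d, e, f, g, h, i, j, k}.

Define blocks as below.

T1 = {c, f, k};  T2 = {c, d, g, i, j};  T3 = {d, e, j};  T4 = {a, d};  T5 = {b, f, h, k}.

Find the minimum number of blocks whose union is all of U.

4

T2, T3, T4, and T5 cover everything between them: the union {a, b, c, d, e, f, g, h, i, j, k} is all of U.
Only T4 contains a, so T4 is forced; the remaining 9 items need at least 3 more blocks (each remaining block adds at most 4) — so at least 4 blocks are needed, and 4 is optimal.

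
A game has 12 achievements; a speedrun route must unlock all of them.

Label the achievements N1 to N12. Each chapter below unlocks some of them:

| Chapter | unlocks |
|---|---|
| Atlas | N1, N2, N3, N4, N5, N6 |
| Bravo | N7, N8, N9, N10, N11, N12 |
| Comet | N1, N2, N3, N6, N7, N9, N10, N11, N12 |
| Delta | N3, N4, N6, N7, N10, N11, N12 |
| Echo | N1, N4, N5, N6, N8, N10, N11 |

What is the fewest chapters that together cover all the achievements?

Take {Comet, Echo}. Their union is {N1, N2, N3, N4, N5, N6, N7, N8, N9, N10, N11, N12}, which is all 12 achievements.
No single chapter has all 12 achievements (the largest, Comet, has 9), so 2 is optimal.

2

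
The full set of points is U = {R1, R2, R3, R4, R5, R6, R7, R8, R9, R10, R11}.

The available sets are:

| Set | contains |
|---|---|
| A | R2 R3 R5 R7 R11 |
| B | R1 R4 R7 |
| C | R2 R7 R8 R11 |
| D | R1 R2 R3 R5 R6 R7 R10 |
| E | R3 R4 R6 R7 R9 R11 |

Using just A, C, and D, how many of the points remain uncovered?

2

Union of A, C, D = {R1, R2, R3, R5, R6, R7, R8, R10, R11}.
Not covered: R4, R9 — 2 points.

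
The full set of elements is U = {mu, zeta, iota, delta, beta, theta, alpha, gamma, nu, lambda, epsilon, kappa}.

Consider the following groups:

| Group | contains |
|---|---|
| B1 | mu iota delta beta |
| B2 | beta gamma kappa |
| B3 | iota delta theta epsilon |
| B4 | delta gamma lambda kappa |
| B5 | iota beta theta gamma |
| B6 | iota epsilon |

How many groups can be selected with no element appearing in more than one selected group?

2

B2, B6 are pairwise disjoint (B2={beta,gamma,kappa}; B6={iota,epsilon}).
Every remaining group overlaps one of these, and no 3 of the listed groups are pairwise disjoint, so 2 is the maximum.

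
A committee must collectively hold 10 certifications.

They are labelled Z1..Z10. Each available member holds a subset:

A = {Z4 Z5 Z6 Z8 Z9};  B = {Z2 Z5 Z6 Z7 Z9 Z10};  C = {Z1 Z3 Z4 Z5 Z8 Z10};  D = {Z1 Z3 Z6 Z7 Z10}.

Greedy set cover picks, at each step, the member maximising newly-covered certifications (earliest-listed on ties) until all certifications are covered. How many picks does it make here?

2

Greedy: pick B (covers 6 new) → pick C (covers 4 new). Total picks: 2.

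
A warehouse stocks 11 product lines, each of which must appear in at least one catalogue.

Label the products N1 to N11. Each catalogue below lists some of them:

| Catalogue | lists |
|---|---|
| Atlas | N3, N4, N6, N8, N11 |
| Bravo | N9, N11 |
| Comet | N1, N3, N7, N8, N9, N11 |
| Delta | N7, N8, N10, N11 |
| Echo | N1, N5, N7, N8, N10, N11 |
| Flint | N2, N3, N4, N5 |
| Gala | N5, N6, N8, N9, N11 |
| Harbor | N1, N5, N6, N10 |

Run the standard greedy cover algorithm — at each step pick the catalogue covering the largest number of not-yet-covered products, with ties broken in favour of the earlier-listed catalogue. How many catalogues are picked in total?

3

Greedy: pick Comet (covers 6 new) → pick Flint (covers 3 new) → pick Harbor (covers 2 new). Total picks: 3.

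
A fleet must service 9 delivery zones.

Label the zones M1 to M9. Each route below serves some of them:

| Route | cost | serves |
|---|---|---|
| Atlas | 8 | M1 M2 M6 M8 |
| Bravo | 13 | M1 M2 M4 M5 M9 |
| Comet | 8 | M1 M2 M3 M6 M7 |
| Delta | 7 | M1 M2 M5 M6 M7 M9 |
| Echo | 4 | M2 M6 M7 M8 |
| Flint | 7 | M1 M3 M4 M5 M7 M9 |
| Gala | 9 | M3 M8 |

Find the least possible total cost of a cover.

Echo, Flint together cover every zone (Echo ∪ Flint = {M1, M2, M3, M4, M5, M6, M7, M8, M9}); total cost 4 + 7 = 11.
No covering selection has total cost below 11.

11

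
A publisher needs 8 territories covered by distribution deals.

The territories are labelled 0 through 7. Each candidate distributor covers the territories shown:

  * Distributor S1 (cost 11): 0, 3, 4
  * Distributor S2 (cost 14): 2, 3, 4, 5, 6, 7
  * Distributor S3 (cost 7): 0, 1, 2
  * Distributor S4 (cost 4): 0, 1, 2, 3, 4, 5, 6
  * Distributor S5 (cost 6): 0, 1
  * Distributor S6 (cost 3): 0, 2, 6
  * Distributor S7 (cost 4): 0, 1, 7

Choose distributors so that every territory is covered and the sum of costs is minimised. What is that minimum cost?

S4, S7 together cover every territory (S4 ∪ S7 = {0, 1, 2, 3, 4, 5, 6, 7}); total cost 4 + 4 = 8.
No covering selection has total cost below 8.

8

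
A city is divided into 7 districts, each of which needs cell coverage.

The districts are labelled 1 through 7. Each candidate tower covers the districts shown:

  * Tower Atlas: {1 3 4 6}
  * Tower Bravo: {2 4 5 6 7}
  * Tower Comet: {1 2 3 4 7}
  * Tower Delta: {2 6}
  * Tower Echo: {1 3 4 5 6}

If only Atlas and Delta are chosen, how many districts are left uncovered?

2

Union of Atlas, Delta = {1, 2, 3, 4, 6}.
Not covered: 5, 7 — 2 districts.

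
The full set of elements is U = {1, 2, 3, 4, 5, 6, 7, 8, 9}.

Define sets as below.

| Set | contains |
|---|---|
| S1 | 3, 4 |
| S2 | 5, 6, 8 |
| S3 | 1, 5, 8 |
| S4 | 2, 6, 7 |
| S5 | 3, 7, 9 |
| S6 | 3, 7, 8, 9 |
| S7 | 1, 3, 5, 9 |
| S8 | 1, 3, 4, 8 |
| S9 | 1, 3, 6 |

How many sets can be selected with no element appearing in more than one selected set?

S1, S3, S4 are pairwise disjoint (S1={3,4}; S3={1,5,8}; S4={2,6,7}).
Every remaining set overlaps one of these, and no 4 of the listed sets are pairwise disjoint, so 3 is the maximum.

3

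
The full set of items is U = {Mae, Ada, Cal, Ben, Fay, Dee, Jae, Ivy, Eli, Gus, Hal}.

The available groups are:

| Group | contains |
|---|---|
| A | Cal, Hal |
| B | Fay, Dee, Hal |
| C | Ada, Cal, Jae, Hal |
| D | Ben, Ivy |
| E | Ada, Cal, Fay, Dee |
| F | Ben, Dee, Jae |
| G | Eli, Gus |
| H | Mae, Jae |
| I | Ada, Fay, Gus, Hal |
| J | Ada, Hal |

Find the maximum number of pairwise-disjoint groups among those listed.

B, D, G, H are pairwise disjoint (B={Fay,Dee,Hal}; D={Ben,Ivy}; G={Eli,Gus}; H={Mae,Jae}).
Every remaining group overlaps one of these, and no 5 of the listed groups are pairwise disjoint, so 4 is the maximum.

4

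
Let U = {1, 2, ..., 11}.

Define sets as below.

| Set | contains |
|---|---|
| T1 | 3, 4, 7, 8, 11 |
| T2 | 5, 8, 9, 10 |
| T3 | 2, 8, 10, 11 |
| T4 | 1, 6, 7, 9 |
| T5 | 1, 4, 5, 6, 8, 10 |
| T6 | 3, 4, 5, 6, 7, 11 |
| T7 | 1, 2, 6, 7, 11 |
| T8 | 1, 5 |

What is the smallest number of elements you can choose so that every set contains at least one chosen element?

3

H = {2, 5, 7} meets every set (each contains at least one member of H), and |H| = 3.
No choice of 2 elements meets every set, so 3 is the minimum.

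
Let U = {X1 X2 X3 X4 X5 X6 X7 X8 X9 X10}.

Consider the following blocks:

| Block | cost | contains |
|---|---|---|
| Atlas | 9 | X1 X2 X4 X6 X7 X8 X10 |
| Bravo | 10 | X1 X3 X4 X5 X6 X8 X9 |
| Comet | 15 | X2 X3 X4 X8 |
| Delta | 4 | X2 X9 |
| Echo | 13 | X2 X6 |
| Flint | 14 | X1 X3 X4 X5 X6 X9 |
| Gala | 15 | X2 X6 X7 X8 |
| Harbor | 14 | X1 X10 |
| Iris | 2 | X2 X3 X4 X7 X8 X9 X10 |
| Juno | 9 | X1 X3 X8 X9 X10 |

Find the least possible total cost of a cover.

Bravo, Iris together cover every item (Bravo ∪ Iris = {X1, X2, X3, X4, X5, X6, X7, X8, X9, X10}); total cost 10 + 2 = 12.
No covering selection has total cost below 12.

12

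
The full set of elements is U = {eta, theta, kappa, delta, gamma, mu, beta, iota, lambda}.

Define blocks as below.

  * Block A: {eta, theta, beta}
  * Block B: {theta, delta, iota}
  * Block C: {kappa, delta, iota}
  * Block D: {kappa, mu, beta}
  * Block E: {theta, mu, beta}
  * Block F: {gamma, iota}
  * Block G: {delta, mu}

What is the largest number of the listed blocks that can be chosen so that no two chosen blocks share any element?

3

A, F, G are pairwise disjoint (A={eta,theta,beta}; F={gamma,iota}; G={delta,mu}).
Every remaining block overlaps one of these, and no 4 of the listed blocks are pairwise disjoint, so 3 is the maximum.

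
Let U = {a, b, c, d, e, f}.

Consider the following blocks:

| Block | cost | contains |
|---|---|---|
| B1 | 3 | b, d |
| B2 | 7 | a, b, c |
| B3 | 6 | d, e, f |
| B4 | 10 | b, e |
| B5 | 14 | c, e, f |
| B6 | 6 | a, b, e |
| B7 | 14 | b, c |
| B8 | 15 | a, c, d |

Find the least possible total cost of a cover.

13

B2, B3 together cover every element (B2 ∪ B3 = {a, b, c, d, e, f}); total cost 7 + 6 = 13.
The greedy pick B1, B3, B2 costs 16; no covering selection beats 13.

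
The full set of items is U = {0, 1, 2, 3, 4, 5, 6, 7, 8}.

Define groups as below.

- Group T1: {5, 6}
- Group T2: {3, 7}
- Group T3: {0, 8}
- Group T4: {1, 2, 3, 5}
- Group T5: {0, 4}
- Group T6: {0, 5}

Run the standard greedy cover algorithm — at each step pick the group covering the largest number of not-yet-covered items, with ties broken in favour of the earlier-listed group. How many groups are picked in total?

5

Greedy: pick T4 (covers 4 new) → pick T3 (covers 2 new) → pick T1 (covers 1 new) → pick T2 (covers 1 new) → pick T5 (covers 1 new). Total picks: 5.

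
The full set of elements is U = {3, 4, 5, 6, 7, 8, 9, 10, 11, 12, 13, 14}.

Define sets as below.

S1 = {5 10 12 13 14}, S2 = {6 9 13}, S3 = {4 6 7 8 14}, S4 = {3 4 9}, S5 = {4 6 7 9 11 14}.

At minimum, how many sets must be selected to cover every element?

S1, S3, S4, and S5 cover everything between them: the union {3, 4, 5, 6, 7, 8, 9, 10, 11, 12, 13, 14} is all of U.
No 3 of the 5 sets cover everything (all 10 combinations miss at least one element), so 4 is optimal.

4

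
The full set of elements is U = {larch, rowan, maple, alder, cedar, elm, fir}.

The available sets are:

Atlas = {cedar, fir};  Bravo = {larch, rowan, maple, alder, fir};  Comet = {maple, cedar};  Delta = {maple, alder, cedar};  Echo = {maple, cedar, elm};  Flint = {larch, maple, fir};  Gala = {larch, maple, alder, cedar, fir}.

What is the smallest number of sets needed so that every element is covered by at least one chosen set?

2

Bravo and Echo together: Bravo ∪ Echo = {larch, rowan, maple, alder, cedar, elm, fir} — every element is covered.
No single set has all 7 elements (the largest, Bravo, has 5), so 2 is optimal.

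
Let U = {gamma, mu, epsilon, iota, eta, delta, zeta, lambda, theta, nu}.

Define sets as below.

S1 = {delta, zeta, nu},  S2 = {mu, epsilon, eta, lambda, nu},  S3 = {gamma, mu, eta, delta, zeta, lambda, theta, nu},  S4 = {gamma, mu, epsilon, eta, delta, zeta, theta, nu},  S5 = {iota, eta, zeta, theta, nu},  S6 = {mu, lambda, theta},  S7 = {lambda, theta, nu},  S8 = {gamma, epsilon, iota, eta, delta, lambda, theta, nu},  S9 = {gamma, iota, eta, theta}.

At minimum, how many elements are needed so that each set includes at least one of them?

The 2 elements {theta, nu} hit every set.
The sets S1, S6 are pairwise disjoint, so any hitting set needs a separate element for each — at least 2. Hence 2 is optimal.

2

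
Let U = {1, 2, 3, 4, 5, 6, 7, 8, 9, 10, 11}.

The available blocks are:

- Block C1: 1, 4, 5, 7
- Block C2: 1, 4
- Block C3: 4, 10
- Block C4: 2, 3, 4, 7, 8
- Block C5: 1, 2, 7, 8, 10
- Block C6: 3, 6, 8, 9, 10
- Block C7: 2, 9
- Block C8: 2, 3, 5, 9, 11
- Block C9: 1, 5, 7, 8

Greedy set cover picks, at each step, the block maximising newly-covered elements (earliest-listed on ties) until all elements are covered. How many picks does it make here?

Greedy: pick C4 (covers 5 new) → pick C6 (covers 3 new) → pick C1 (covers 2 new) → pick C8 (covers 1 new). Total picks: 4.
(The true minimum cover uses only 3 blocks, so greedy is not optimal here.)

4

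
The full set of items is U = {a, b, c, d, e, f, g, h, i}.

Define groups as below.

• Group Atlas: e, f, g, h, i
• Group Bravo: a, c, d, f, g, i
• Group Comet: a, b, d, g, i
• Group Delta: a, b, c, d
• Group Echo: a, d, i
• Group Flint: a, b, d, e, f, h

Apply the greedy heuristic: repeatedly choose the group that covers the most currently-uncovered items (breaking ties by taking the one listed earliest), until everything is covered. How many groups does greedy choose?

Greedy: pick Bravo (covers 6 new) → pick Flint (covers 3 new). Total picks: 2.

2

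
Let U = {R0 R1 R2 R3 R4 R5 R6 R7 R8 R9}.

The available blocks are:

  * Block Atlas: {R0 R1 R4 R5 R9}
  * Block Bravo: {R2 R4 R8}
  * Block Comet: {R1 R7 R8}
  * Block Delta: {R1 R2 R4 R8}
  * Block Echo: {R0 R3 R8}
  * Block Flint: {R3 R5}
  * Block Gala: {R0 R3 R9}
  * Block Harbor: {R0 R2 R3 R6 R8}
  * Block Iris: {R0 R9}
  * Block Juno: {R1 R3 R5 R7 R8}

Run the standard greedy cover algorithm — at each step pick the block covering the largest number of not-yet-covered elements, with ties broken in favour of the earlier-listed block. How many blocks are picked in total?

3

Greedy: pick Atlas (covers 5 new) → pick Harbor (covers 4 new) → pick Comet (covers 1 new). Total picks: 3.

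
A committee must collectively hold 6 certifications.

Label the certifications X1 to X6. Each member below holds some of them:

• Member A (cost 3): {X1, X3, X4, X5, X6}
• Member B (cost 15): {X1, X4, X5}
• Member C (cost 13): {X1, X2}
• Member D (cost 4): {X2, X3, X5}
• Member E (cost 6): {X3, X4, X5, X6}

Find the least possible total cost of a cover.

A, D together cover every certification (A ∪ D = {X1, X2, X3, X4, X5, X6}); total cost 3 + 4 = 7.
No covering selection has total cost below 7.

7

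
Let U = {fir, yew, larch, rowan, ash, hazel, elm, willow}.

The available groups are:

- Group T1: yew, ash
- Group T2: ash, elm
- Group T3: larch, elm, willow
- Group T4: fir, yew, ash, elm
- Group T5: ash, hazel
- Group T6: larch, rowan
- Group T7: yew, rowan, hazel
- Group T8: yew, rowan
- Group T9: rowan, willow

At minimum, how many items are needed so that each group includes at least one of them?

Take H = {rowan, ash, willow}. Each listed group contains at least one of these, so H is a hitting set of size 3.
The groups T3, T5, T8 are pairwise disjoint, so any hitting set needs a separate item for each — at least 3. Hence 3 is optimal.

3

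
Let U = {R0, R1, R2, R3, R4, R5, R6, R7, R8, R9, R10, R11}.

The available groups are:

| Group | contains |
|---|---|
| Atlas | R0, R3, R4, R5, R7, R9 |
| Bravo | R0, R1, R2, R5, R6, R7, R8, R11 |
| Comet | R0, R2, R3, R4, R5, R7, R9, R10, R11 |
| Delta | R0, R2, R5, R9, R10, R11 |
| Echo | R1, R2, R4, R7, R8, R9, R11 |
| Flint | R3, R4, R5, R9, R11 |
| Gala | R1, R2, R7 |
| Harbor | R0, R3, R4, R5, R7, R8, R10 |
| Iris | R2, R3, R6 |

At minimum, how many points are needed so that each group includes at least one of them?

2

H = {R2, R3} meets every group (each contains at least one member of H), and |H| = 2.
The groups Flint, Gala are pairwise disjoint, so any hitting set needs a separate point for each — at least 2. Hence 2 is optimal.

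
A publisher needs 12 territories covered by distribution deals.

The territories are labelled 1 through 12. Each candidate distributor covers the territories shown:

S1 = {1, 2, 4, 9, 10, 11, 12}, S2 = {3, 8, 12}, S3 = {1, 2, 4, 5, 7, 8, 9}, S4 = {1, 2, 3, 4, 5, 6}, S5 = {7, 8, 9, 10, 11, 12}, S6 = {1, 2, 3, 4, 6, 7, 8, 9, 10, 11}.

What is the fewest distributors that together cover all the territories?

Take {S4, S5}. Their union is {1, 2, 3, 4, 5, 6, 7, 8, 9, 10, 11, 12}, which is all 12 territories.
No single distributor has all 12 territories (the largest, S6, has 10), so 2 is optimal.

2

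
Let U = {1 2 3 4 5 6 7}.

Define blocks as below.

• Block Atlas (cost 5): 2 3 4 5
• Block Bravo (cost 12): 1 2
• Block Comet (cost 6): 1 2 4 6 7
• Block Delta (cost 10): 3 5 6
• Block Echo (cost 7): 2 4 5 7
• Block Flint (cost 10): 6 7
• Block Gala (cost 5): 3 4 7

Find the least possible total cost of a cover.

Atlas, Comet together cover every point (Atlas ∪ Comet = {1, 2, 3, 4, 5, 6, 7}); total cost 5 + 6 = 11.
No covering selection has total cost below 11.

11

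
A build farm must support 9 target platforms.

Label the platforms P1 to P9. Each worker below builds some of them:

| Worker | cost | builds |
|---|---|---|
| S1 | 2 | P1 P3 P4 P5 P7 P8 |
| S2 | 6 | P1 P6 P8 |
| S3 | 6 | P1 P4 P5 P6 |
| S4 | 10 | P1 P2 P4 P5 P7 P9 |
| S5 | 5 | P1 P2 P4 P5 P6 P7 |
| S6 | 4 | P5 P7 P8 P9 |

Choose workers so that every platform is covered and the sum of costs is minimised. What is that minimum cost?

11

S1, S5, S6 together cover every platform (S1 ∪ S5 ∪ S6 = {P1, P2, P3, P4, P5, P6, P7, P8, P9}); total cost 2 + 5 + 4 = 11.
No covering selection has total cost below 11.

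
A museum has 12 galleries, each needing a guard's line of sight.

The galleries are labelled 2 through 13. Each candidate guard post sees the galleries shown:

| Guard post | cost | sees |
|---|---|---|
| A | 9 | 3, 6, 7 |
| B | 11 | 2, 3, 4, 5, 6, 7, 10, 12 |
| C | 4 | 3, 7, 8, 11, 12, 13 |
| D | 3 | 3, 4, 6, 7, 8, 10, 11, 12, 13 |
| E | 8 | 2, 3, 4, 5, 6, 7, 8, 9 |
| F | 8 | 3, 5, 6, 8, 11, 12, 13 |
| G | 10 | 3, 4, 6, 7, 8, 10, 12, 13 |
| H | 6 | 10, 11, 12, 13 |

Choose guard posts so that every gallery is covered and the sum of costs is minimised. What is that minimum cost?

11

D, E together cover every gallery (D ∪ E = {2, 3, 4, 5, 6, 7, 8, 9, 10, 11, 12, 13}); total cost 3 + 8 = 11.
No covering selection has total cost below 11.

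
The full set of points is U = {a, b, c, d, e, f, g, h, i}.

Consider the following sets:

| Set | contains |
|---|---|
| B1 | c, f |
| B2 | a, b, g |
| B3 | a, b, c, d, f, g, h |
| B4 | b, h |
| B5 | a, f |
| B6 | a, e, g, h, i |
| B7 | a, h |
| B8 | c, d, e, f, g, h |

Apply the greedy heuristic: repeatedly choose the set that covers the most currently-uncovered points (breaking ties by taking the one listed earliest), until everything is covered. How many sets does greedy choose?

2

Greedy: pick B3 (covers 7 new) → pick B6 (covers 2 new). Total picks: 2.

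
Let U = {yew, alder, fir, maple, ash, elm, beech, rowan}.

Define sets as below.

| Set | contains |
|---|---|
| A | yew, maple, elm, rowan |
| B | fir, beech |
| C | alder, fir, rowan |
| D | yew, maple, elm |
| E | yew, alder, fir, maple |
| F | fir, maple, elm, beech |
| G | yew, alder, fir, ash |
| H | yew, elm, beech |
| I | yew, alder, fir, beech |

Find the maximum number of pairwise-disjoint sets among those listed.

C, H are pairwise disjoint (C={alder,fir,rowan}; H={yew,elm,beech}).
Every remaining set overlaps one of these, and no 3 of the listed sets are pairwise disjoint, so 2 is the maximum.

2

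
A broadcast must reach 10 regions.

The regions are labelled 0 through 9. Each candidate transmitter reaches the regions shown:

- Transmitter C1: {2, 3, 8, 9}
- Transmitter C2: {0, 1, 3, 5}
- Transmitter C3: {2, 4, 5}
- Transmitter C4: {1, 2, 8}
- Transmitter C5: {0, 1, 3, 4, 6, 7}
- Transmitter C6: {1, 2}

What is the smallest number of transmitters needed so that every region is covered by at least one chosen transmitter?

3

Take {C1, C3, C5}. Their union is {0, 1, 2, 3, 4, 5, 6, 7, 8, 9}, which is all 10 regions.
Only C5 contains 6, so C5 is forced; the remaining 4 regions need at least 2 more transmitters (each remaining transmitter adds at most 3) — so at least 3 transmitters are needed, and 3 is optimal.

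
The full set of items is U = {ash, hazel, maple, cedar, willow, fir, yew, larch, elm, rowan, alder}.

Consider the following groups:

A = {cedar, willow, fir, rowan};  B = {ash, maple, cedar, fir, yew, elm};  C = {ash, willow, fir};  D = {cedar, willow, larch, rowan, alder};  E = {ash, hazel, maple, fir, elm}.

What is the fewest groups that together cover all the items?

Take {B, D, E}. Their union is {ash, hazel, maple, cedar, willow, fir, yew, larch, elm, rowan, alder}, which is all 11 items.
Only E contains hazel, so E is forced; the remaining 6 items need at least 2 more groups (each remaining group adds at most 5) — so at least 3 groups are needed, and 3 is optimal.

3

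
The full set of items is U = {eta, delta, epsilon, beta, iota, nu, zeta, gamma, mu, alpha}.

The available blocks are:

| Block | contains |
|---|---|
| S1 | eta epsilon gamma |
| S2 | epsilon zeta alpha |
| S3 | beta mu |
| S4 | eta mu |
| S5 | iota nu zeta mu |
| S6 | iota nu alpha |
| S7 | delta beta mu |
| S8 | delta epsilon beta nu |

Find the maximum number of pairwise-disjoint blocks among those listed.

3

S1, S3, S6 are pairwise disjoint (S1={eta,epsilon,gamma}; S3={beta,mu}; S6={iota,nu,alpha}).
Every remaining block overlaps one of these, and no 4 of the listed blocks are pairwise disjoint, so 3 is the maximum.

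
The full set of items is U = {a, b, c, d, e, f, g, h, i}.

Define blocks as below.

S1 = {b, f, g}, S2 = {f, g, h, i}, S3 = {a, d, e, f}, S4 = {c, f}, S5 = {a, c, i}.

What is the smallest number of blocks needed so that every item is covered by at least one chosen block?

S1 and S2 and S3 and S4 together: S1 ∪ S2 ∪ S3 ∪ S4 = {a, b, c, d, e, f, g, h, i} — every item is covered.
No 3 of the 5 blocks cover everything (all 10 combinations miss at least one item), so 4 is optimal.

4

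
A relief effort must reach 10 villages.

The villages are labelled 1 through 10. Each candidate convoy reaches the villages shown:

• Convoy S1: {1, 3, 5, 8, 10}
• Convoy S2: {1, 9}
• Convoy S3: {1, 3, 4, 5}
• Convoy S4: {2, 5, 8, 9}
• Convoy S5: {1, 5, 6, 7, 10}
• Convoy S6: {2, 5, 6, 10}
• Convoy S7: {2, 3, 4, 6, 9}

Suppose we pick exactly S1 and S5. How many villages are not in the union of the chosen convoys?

Union of S1, S5 = {1, 3, 5, 6, 7, 8, 10}.
Not covered: 2, 4, 9 — 3 villages.

3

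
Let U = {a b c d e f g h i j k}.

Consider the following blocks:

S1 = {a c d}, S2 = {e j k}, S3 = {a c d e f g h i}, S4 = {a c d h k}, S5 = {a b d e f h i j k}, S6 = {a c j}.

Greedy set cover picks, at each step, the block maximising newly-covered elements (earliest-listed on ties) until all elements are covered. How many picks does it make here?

2

Greedy: pick S5 (covers 9 new) → pick S3 (covers 2 new). Total picks: 2.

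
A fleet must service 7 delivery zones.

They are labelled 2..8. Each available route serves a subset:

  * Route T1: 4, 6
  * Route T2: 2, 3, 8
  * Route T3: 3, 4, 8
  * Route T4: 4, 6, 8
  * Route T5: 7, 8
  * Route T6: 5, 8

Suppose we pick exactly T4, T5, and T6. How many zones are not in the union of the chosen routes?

Union of T4, T5, T6 = {4, 5, 6, 7, 8}.
Not covered: 2, 3 — 2 zones.

2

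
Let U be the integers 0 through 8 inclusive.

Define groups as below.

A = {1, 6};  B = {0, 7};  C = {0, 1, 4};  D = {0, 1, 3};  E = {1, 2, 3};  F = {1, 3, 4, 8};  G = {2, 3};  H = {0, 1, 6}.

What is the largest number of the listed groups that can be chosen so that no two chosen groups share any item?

A, B, G are pairwise disjoint (A={1,6}; B={0,7}; G={2,3}).
Every remaining group overlaps one of these, and no 4 of the listed groups are pairwise disjoint, so 3 is the maximum.

3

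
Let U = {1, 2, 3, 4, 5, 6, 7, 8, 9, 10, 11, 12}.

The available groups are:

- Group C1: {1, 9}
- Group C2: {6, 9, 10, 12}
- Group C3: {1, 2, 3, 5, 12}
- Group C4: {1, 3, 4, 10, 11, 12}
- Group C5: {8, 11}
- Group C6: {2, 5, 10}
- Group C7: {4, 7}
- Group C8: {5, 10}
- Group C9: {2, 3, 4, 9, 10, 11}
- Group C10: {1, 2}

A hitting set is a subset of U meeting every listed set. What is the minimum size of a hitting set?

Take H = {1, 7, 10, 11}. Each listed group contains at least one of these, so H is a hitting set of size 4.
The groups C2, C5, C7, C10 are pairwise disjoint, so any hitting set needs a separate item for each — at least 4. Hence 4 is optimal.

4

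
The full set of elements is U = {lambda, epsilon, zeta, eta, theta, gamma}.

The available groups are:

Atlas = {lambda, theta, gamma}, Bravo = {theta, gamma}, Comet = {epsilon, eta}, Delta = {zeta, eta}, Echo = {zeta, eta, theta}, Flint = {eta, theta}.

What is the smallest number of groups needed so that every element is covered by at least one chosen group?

3

Atlas, Comet, and Delta cover everything between them: the union {lambda, epsilon, zeta, eta, theta, gamma} is all of U.
Only Atlas contains lambda, so Atlas is forced; the remaining 3 elements need at least 2 more groups (each remaining group adds at most 2) — so at least 3 groups are needed, and 3 is optimal.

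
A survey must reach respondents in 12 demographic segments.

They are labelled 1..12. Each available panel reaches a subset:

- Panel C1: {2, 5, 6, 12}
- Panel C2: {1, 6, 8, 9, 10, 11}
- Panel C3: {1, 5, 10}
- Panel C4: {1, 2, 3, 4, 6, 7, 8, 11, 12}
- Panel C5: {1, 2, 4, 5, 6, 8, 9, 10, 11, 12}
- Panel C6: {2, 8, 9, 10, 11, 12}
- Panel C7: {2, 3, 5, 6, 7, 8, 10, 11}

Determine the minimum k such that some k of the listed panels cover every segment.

C5 and C7 together: C5 ∪ C7 = {1, 2, 3, 4, 5, 6, 7, 8, 9, 10, 11, 12} — every segment is covered.
No single panel has all 12 segments (the largest, C5, has 10), so 2 is optimal.

2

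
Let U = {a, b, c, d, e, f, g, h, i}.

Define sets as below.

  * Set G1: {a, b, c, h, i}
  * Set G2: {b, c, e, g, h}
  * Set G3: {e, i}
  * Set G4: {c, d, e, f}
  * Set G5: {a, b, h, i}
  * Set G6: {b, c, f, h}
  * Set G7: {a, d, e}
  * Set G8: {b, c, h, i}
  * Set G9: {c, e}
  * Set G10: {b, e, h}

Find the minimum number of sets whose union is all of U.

3

Take {G2, G4, G5}. Their union is {a, b, c, d, e, f, g, h, i}, which is all 9 elements.
Only G2 contains g, so G2 is forced; the remaining 4 elements need at least 2 more sets (each remaining set adds at most 2) — so at least 3 sets are needed, and 3 is optimal.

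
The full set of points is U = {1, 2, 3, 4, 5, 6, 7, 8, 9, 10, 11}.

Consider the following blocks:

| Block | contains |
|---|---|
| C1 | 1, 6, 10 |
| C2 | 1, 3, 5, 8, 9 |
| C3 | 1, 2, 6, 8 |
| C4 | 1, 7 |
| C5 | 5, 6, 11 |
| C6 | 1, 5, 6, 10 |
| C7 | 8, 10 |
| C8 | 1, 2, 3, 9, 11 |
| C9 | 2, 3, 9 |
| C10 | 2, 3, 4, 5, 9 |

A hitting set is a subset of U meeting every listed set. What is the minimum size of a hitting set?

Take H = {1, 3, 10, 11}. Each listed block contains at least one of these, so H is a hitting set of size 4.
The blocks C4, C5, C7, C9 are pairwise disjoint, so any hitting set needs a separate point for each — at least 4. Hence 4 is optimal.

4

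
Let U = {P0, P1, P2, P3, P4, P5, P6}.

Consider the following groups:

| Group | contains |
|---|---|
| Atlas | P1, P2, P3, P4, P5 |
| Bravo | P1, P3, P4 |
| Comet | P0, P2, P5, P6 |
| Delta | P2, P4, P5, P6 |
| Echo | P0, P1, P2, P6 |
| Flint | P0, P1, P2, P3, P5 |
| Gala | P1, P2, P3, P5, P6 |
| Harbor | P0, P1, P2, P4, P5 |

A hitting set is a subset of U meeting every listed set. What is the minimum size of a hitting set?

H = {P1, P5} meets every group (each contains at least one member of H), and |H| = 2.
The groups Bravo, Comet are pairwise disjoint, so any hitting set needs a separate element for each — at least 2. Hence 2 is optimal.

2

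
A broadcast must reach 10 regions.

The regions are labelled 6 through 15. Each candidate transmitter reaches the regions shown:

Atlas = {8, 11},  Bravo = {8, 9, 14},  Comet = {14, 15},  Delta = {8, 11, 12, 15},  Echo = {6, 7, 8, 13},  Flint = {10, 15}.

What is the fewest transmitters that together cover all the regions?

4

Bravo and Delta and Echo and Flint together: Bravo ∪ Delta ∪ Echo ∪ Flint = {6, 7, 8, 9, 10, 11, 12, 13, 14, 15} — every region is covered.
Only Bravo contains 9, so Bravo is forced; the remaining 7 regions need at least 3 more transmitters (each remaining transmitter adds at most 3) — so at least 4 transmitters are needed, and 4 is optimal.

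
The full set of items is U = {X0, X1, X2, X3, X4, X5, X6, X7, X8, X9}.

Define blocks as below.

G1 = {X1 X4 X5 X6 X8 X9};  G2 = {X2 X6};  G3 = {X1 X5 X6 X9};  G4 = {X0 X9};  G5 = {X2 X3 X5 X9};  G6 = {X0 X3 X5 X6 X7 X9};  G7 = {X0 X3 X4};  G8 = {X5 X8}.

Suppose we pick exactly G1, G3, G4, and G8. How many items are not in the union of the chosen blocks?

Union of G1, G3, G4, G8 = {X0, X1, X4, X5, X6, X8, X9}.
Not covered: X2, X3, X7 — 3 items.

3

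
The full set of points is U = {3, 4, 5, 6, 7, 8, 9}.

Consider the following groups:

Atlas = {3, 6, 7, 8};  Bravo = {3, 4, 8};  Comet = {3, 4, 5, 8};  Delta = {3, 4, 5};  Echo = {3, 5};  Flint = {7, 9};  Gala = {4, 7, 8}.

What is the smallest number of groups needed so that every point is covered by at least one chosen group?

Atlas and Delta and Flint together: Atlas ∪ Delta ∪ Flint = {3, 4, 5, 6, 7, 8, 9} — every point is covered.
Only Atlas contains 6, so Atlas is forced; the remaining 3 points need at least 2 more groups (each remaining group adds at most 2) — so at least 3 groups are needed, and 3 is optimal.

3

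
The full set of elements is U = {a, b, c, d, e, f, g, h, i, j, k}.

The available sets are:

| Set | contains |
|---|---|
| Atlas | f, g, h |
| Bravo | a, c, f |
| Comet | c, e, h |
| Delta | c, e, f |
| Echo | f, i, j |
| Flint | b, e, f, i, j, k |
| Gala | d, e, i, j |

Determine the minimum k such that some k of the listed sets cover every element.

4

Atlas and Bravo and Flint and Gala together: Atlas ∪ Bravo ∪ Flint ∪ Gala = {a, b, c, d, e, f, g, h, i, j, k} — every element is covered.
Only Flint contains b, so Flint is forced; the remaining 5 elements need at least 3 more sets (each remaining set adds at most 2) — so at least 4 sets are needed, and 4 is optimal.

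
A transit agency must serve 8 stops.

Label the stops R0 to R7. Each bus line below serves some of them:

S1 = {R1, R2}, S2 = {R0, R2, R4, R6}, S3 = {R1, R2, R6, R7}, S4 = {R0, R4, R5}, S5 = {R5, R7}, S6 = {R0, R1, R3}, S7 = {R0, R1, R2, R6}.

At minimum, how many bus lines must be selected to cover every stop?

S3 and S4 and S6 together: S3 ∪ S4 ∪ S6 = {R0, R1, R2, R3, R4, R5, R6, R7} — every stop is covered.
Only S6 contains R3, so S6 is forced; the remaining 5 stops need at least 2 more bus lines (each remaining bus line adds at most 3) — so at least 3 bus lines are needed, and 3 is optimal.

3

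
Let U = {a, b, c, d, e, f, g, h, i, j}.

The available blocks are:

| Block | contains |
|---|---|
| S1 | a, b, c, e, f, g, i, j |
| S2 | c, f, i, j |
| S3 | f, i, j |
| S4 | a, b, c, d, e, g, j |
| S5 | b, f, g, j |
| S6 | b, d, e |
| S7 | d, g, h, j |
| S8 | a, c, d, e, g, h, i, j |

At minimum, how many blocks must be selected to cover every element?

2

S1 and S7 cover everything between them: the union {a, b, c, d, e, f, g, h, i, j} is all of U.
No single block has all 10 elements (the largest, S1, has 8), so 2 is optimal.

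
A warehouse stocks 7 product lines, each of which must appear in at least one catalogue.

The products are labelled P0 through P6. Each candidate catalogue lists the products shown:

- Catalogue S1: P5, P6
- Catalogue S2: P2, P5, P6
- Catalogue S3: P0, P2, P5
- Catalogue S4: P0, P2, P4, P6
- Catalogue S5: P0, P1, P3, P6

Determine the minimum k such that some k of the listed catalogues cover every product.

3

S3 and S4 and S5 together: S3 ∪ S4 ∪ S5 = {P0, P1, P2, P3, P4, P5, P6} — every product is covered.
Only S5 contains P1, so S5 is forced; the remaining 3 products need at least 2 more catalogues (each remaining catalogue adds at most 2) — so at least 3 catalogues are needed, and 3 is optimal.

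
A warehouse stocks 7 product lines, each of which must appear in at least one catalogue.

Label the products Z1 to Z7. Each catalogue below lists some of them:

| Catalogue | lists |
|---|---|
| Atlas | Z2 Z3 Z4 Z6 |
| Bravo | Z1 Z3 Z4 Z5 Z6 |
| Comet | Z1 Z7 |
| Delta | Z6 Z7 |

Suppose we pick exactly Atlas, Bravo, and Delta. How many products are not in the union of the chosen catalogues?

0

Union of Atlas, Bravo, Delta = {Z1, Z2, Z3, Z4, Z5, Z6, Z7} — that's every product, so 0 are uncovered.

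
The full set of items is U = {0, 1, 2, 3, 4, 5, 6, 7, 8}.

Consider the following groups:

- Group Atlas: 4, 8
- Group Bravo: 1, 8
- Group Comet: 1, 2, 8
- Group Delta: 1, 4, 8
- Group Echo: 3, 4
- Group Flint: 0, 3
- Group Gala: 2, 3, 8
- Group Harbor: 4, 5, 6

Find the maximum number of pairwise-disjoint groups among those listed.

Comet, Flint, Harbor are pairwise disjoint (Comet={1,2,8}; Flint={0,3}; Harbor={4,5,6}).
Every remaining group overlaps one of these, and no 4 of the listed groups are pairwise disjoint, so 3 is the maximum.

3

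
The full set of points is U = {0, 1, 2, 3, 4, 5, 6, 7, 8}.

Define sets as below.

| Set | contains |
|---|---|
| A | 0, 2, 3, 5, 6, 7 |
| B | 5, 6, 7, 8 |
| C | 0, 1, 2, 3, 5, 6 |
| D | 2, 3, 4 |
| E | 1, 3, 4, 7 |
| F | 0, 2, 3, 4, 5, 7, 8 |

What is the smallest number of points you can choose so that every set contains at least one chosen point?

The 2 points {3, 5} hit every set.
The sets B, D are pairwise disjoint, so any hitting set needs a separate point for each — at least 2. Hence 2 is optimal.

2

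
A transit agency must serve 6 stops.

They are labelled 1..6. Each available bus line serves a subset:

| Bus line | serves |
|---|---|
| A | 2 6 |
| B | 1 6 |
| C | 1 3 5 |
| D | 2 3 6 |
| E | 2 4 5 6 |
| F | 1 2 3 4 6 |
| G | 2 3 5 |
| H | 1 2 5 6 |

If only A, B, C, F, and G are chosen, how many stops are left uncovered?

0

Union of A, B, C, F, G = {1, 2, 3, 4, 5, 6} — that's every stop, so 0 are uncovered.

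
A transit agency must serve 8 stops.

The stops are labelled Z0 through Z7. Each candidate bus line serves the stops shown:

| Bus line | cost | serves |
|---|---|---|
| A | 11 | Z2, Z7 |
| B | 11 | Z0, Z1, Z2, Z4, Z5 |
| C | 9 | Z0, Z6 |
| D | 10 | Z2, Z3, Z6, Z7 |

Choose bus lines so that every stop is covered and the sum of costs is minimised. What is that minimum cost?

21

B, D together cover every stop (B ∪ D = {Z0, Z1, Z2, Z3, Z4, Z5, Z6, Z7}); total cost 11 + 10 = 21.
No covering selection has total cost below 21.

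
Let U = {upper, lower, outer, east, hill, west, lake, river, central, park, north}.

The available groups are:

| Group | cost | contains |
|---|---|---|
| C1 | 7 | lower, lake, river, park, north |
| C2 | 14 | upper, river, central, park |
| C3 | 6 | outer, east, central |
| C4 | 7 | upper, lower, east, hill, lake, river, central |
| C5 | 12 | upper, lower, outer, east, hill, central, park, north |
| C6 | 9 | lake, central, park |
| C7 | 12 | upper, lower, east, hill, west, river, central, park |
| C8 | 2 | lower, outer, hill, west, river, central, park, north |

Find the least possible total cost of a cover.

C4, C8 together cover every item (C4 ∪ C8 = {upper, lower, outer, east, hill, west, lake, river, central, park, north}); total cost 7 + 2 = 9.
No covering selection has total cost below 9.

9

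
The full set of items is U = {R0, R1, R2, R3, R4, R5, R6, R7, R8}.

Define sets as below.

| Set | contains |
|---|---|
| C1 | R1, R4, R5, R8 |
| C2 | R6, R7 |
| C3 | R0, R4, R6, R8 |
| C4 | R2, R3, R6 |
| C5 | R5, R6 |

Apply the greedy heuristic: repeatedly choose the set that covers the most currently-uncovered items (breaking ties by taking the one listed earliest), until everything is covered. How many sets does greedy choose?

Greedy: pick C1 (covers 4 new) → pick C4 (covers 3 new) → pick C2 (covers 1 new) → pick C3 (covers 1 new). Total picks: 4.

4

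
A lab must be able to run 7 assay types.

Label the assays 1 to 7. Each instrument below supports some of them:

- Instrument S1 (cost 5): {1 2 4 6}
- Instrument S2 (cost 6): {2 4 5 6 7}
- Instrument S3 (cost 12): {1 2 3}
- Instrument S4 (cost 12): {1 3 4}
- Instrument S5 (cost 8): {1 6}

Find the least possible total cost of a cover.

18

S2, S4 together cover every assay (S2 ∪ S4 = {1, 2, 3, 4, 5, 6, 7}); total cost 6 + 12 = 18.
The greedy pick S2, S1, S3 costs 23; no covering selection beats 18.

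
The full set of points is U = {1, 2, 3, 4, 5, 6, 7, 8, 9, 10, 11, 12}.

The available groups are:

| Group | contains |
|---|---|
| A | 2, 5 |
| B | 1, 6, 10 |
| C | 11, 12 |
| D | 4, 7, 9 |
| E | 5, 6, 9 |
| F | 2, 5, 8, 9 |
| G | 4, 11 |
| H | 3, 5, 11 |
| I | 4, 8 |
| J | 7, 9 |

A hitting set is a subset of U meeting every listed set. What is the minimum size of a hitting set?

The 5 points {4, 5, 7, 10, 12} hit every group.
The groups A, B, C, I, J are pairwise disjoint, so any hitting set needs a separate point for each — at least 5. Hence 5 is optimal.

5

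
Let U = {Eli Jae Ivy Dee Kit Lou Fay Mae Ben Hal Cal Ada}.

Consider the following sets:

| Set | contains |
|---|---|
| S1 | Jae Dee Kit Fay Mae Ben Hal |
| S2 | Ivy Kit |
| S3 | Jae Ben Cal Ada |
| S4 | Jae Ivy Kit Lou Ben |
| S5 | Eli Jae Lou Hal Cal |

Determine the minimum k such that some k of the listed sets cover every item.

4

Take {S1, S2, S3, S5}. Their union is {Eli, Jae, Ivy, Dee, Kit, Lou, Fay, Mae, Ben, Hal, Cal, Ada}, which is all 12 items.
No 3 of the 5 sets cover everything (all 10 combinations miss at least one item), so 4 is optimal.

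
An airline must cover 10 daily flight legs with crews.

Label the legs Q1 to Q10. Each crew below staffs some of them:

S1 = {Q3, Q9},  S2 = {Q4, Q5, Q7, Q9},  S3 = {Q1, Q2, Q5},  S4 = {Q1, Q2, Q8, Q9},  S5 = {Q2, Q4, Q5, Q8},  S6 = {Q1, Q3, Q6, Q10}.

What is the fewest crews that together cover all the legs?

3

S2 and S5 and S6 together: S2 ∪ S5 ∪ S6 = {Q1, Q2, Q3, Q4, Q5, Q6, Q7, Q8, Q9, Q10} — every leg is covered.
Each crew has at most 4 legs, and 2·4 = 8 < 10 — so at least 3 crews are needed, and 3 is optimal.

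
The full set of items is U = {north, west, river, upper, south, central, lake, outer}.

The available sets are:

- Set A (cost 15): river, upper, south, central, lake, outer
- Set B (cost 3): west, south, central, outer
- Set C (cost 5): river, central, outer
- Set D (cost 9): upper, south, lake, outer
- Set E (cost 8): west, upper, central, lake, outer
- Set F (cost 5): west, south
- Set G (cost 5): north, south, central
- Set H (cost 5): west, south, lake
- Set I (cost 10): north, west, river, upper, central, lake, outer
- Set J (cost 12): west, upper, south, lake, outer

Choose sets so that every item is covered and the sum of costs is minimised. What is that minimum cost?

13

B, I together cover every item (B ∪ I = {north, west, river, upper, south, central, lake, outer}); total cost 3 + 10 = 13.
No covering selection has total cost below 13.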